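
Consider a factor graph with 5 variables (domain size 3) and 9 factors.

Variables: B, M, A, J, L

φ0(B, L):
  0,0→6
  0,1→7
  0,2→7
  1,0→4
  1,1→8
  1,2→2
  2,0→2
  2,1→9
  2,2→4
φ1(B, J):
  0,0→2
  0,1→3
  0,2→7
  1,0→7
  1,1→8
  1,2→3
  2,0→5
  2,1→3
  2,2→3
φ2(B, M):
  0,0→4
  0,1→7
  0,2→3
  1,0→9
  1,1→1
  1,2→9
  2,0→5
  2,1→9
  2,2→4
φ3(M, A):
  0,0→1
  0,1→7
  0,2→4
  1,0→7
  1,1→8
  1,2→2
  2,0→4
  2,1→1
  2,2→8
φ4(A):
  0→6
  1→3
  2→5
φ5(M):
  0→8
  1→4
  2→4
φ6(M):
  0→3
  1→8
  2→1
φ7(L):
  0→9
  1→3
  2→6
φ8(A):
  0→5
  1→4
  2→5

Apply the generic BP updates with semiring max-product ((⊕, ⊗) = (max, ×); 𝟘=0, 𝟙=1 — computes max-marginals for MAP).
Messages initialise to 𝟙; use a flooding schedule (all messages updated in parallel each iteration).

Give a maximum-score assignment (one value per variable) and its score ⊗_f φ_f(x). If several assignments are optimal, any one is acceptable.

init: all messages = 𝟙 over 3 values
r1 m[φ0→B] = [7, 8, 9]
r1 m[φ0→L] = [6, 9, 7]
r1 m[φ1→B] = [7, 8, 5]
r1 m[φ1→J] = [7, 8, 7]
r1 m[φ2→B] = [7, 9, 9]
r1 m[φ2→M] = [9, 9, 9]
r1 m[φ3→M] = [7, 8, 8]
r1 m[φ3→A] = [7, 8, 8]
r1 m[φ4→A] = [6, 3, 5]
r1 m[φ5→M] = [8, 4, 4]
r1 m[φ6→M] = [3, 8, 1]
r1 m[φ7→L] = [9, 3, 6]
r1 m[φ8→A] = [5, 4, 5]
r1 m[B→φ0] = [1, 1, 1]
r1 m[B→φ1] = [1, 1, 1]
r1 m[B→φ2] = [1, 1, 1]
r1 m[M→φ2] = [1, 1, 1]
r1 m[M→φ3] = [1, 1, 1]
r1 m[M→φ5] = [1, 1, 1]
r1 m[M→φ6] = [1, 1, 1]
r1 m[A→φ3] = [1, 1, 1]
r1 m[A→φ4] = [1, 1, 1]
r1 m[A→φ8] = [1, 1, 1]
r1 m[J→φ1] = [1, 1, 1]
r1 m[L→φ0] = [1, 1, 1]
r1 m[L→φ7] = [1, 1, 1]
r2 m[φ0→B] = [7, 8, 9]
r2 m[φ0→L] = [6, 9, 7]
r2 m[φ1→B] = [7, 8, 5]
r2 m[φ1→J] = [7, 8, 7]
r2 m[φ2→B] = [7, 9, 9]
r2 m[φ2→M] = [9, 9, 9]
r2 m[φ3→M] = [7, 8, 8]
r2 m[φ3→A] = [7, 8, 8]
r2 m[φ4→A] = [6, 3, 5]
r2 m[φ5→M] = [8, 4, 4]
r2 m[φ6→M] = [3, 8, 1]
r2 m[φ7→L] = [9, 3, 6]
r2 m[φ8→A] = [5, 4, 5]
r2 m[B→φ0] = [49, 72, 45]
r2 m[B→φ1] = [49, 72, 81]
r2 m[B→φ2] = [49, 64, 45]
r2 m[M→φ2] = [168, 256, 32]
r2 m[M→φ3] = [216, 288, 36]
r2 m[M→φ5] = [189, 576, 72]
r2 m[M→φ6] = [504, 288, 288]
r2 m[A→φ3] = [30, 12, 25]
r2 m[A→φ4] = [35, 32, 40]
r2 m[A→φ8] = [42, 24, 40]
r2 m[J→φ1] = [1, 1, 1]
r2 m[L→φ0] = [9, 3, 6]
r2 m[L→φ7] = [6, 9, 7]
r3 m[φ0→B] = [54, 36, 27]
r3 m[φ0→L] = [294, 576, 343]
r3 m[φ1→B] = [7, 8, 5]
r3 m[φ1→J] = [504, 576, 343]
r3 m[φ2→B] = [1792, 1512, 2304]
r3 m[φ2→M] = [576, 405, 576]
r3 m[φ3→M] = [100, 210, 200]
r3 m[φ3→A] = [2016, 2304, 864]
r3 m[φ4→A] = [6, 3, 5]
r3 m[φ5→M] = [8, 4, 4]
r3 m[φ6→M] = [3, 8, 1]
r3 m[φ7→L] = [9, 3, 6]
r3 m[φ8→A] = [5, 4, 5]
r3 m[B→φ0] = [49, 72, 45]
r3 m[B→φ1] = [49, 72, 81]
r3 m[B→φ2] = [49, 64, 45]
r3 m[M→φ2] = [168, 256, 32]
r3 m[M→φ3] = [216, 288, 36]
r3 m[M→φ5] = [189, 576, 72]
r3 m[M→φ6] = [504, 288, 288]
r3 m[A→φ3] = [30, 12, 25]
r3 m[A→φ4] = [35, 32, 40]
r3 m[A→φ8] = [42, 24, 40]
r3 m[J→φ1] = [1, 1, 1]
r3 m[L→φ0] = [9, 3, 6]
r3 m[L→φ7] = [6, 9, 7]
r4 m[φ0→B] = [54, 36, 27]
r4 m[φ0→L] = [294, 576, 343]
r4 m[φ1→B] = [7, 8, 5]
r4 m[φ1→J] = [504, 576, 343]
r4 m[φ2→B] = [1792, 1512, 2304]
r4 m[φ2→M] = [576, 405, 576]
r4 m[φ3→M] = [100, 210, 200]
r4 m[φ3→A] = [2016, 2304, 864]
r4 m[φ4→A] = [6, 3, 5]
r4 m[φ5→M] = [8, 4, 4]
r4 m[φ6→M] = [3, 8, 1]
r4 m[φ7→L] = [9, 3, 6]
r4 m[φ8→A] = [5, 4, 5]
r4 m[B→φ0] = [12544, 12096, 11520]
r4 m[B→φ1] = [96768, 54432, 62208]
r4 m[B→φ2] = [378, 288, 135]
r4 m[M→φ2] = [2400, 6720, 800]
r4 m[M→φ3] = [13824, 12960, 2304]
r4 m[M→φ5] = [172800, 680400, 115200]
r4 m[M→φ6] = [460800, 340200, 460800]
r4 m[A→φ3] = [30, 12, 25]
r4 m[A→φ4] = [10080, 9216, 4320]
r4 m[A→φ8] = [12096, 6912, 4320]
r4 m[J→φ1] = [1, 1, 1]
r4 m[L→φ0] = [9, 3, 6]
r4 m[L→φ7] = [294, 576, 343]
r5 m[φ0→B] = [54, 36, 27]
r5 m[φ0→L] = [75264, 103680, 87808]
r5 m[φ1→B] = [7, 8, 5]
r5 m[φ1→J] = [381024, 435456, 677376]
r5 m[φ2→B] = [47040, 21600, 60480]
r5 m[φ2→M] = [2592, 2646, 2592]
r5 m[φ3→M] = [100, 210, 200]
r5 m[φ3→A] = [90720, 103680, 55296]
r5 m[φ4→A] = [6, 3, 5]
r5 m[φ5→M] = [8, 4, 4]
r5 m[φ6→M] = [3, 8, 1]
r5 m[φ7→L] = [9, 3, 6]
r5 m[φ8→A] = [5, 4, 5]
r5 m[B→φ0] = [12544, 12096, 11520]
r5 m[B→φ1] = [96768, 54432, 62208]
r5 m[B→φ2] = [378, 288, 135]
r5 m[M→φ2] = [2400, 6720, 800]
r5 m[M→φ3] = [13824, 12960, 2304]
r5 m[M→φ5] = [172800, 680400, 115200]
r5 m[M→φ6] = [460800, 340200, 460800]
r5 m[A→φ3] = [30, 12, 25]
r5 m[A→φ4] = [10080, 9216, 4320]
r5 m[A→φ8] = [12096, 6912, 4320]
r5 m[J→φ1] = [1, 1, 1]
r5 m[L→φ0] = [9, 3, 6]
r5 m[L→φ7] = [294, 576, 343]
r6 m[φ0→B] = [54, 36, 27]
r6 m[φ0→L] = [75264, 103680, 87808]
r6 m[φ1→B] = [7, 8, 5]
r6 m[φ1→J] = [381024, 435456, 677376]
r6 m[φ2→B] = [47040, 21600, 60480]
r6 m[φ2→M] = [2592, 2646, 2592]
r6 m[φ3→M] = [100, 210, 200]
r6 m[φ3→A] = [90720, 103680, 55296]
r6 m[φ4→A] = [6, 3, 5]
r6 m[φ5→M] = [8, 4, 4]
r6 m[φ6→M] = [3, 8, 1]
r6 m[φ7→L] = [9, 3, 6]
r6 m[φ8→A] = [5, 4, 5]
r6 m[B→φ0] = [329280, 172800, 302400]
r6 m[B→φ1] = [2540160, 777600, 1632960]
r6 m[B→φ2] = [378, 288, 135]
r6 m[M→φ2] = [2400, 6720, 800]
r6 m[M→φ3] = [62208, 84672, 10368]
r6 m[M→φ5] = [777600, 4445280, 518400]
r6 m[M→φ6] = [2073600, 2222640, 2073600]
r6 m[A→φ3] = [30, 12, 25]
r6 m[A→φ4] = [453600, 414720, 276480]
r6 m[A→φ8] = [544320, 311040, 276480]
r6 m[J→φ1] = [1, 1, 1]
r6 m[L→φ0] = [9, 3, 6]
r6 m[L→φ7] = [75264, 103680, 87808]
r7 m[φ0→B] = [54, 36, 27]
r7 m[φ0→L] = [1975680, 2721600, 2304960]
r7 m[φ1→B] = [7, 8, 5]
r7 m[φ1→J] = [8164800, 7620480, 17781120]
r7 m[φ2→B] = [47040, 21600, 60480]
r7 m[φ2→M] = [2592, 2646, 2592]
r7 m[φ3→M] = [100, 210, 200]
r7 m[φ3→A] = [592704, 677376, 248832]
r7 m[φ4→A] = [6, 3, 5]
r7 m[φ5→M] = [8, 4, 4]
r7 m[φ6→M] = [3, 8, 1]
r7 m[φ7→L] = [9, 3, 6]
r7 m[φ8→A] = [5, 4, 5]
r7 m[B→φ0] = [329280, 172800, 302400]
r7 m[B→φ1] = [2540160, 777600, 1632960]
r7 m[B→φ2] = [378, 288, 135]
r7 m[M→φ2] = [2400, 6720, 800]
r7 m[M→φ3] = [62208, 84672, 10368]
r7 m[M→φ5] = [777600, 4445280, 518400]
r7 m[M→φ6] = [2073600, 2222640, 2073600]
r7 m[A→φ3] = [30, 12, 25]
r7 m[A→φ4] = [453600, 414720, 276480]
r7 m[A→φ8] = [544320, 311040, 276480]
r7 m[J→φ1] = [1, 1, 1]
r7 m[L→φ0] = [9, 3, 6]
r7 m[L→φ7] = [75264, 103680, 87808]
r8 m[φ0→B] = [54, 36, 27]
r8 m[φ0→L] = [1975680, 2721600, 2304960]
r8 m[φ1→B] = [7, 8, 5]
r8 m[φ1→J] = [8164800, 7620480, 17781120]
r8 m[φ2→B] = [47040, 21600, 60480]
r8 m[φ2→M] = [2592, 2646, 2592]
r8 m[φ3→M] = [100, 210, 200]
r8 m[φ3→A] = [592704, 677376, 248832]
r8 m[φ4→A] = [6, 3, 5]
r8 m[φ5→M] = [8, 4, 4]
r8 m[φ6→M] = [3, 8, 1]
r8 m[φ7→L] = [9, 3, 6]
r8 m[φ8→A] = [5, 4, 5]
r8 m[B→φ0] = [329280, 172800, 302400]
r8 m[B→φ1] = [2540160, 777600, 1632960]
r8 m[B→φ2] = [378, 288, 135]
r8 m[M→φ2] = [2400, 6720, 800]
r8 m[M→φ3] = [62208, 84672, 10368]
r8 m[M→φ5] = [777600, 4445280, 518400]
r8 m[M→φ6] = [2073600, 2222640, 2073600]
r8 m[A→φ3] = [30, 12, 25]
r8 m[A→φ4] = [2963520, 2709504, 1244160]
r8 m[A→φ8] = [3556224, 2032128, 1244160]
r8 m[J→φ1] = [1, 1, 1]
r8 m[L→φ0] = [9, 3, 6]
r8 m[L→φ7] = [1975680, 2721600, 2304960]
r9 m[φ0→B] = [54, 36, 27]
r9 m[φ0→L] = [1975680, 2721600, 2304960]
r9 m[φ1→B] = [7, 8, 5]
r9 m[φ1→J] = [8164800, 7620480, 17781120]
r9 m[φ2→B] = [47040, 21600, 60480]
r9 m[φ2→M] = [2592, 2646, 2592]
r9 m[φ3→M] = [100, 210, 200]
r9 m[φ3→A] = [592704, 677376, 248832]
r9 m[φ4→A] = [6, 3, 5]
r9 m[φ5→M] = [8, 4, 4]
r9 m[φ6→M] = [3, 8, 1]
r9 m[φ7→L] = [9, 3, 6]
r9 m[φ8→A] = [5, 4, 5]
r9 m[B→φ0] = [329280, 172800, 302400]
r9 m[B→φ1] = [2540160, 777600, 1632960]
r9 m[B→φ2] = [378, 288, 135]
r9 m[M→φ2] = [2400, 6720, 800]
r9 m[M→φ3] = [62208, 84672, 10368]
r9 m[M→φ5] = [777600, 4445280, 518400]
r9 m[M→φ6] = [2073600, 2222640, 2073600]
r9 m[A→φ3] = [30, 12, 25]
r9 m[A→φ4] = [2963520, 2709504, 1244160]
r9 m[A→φ8] = [3556224, 2032128, 1244160]
r9 m[J→φ1] = [1, 1, 1]
r9 m[L→φ0] = [9, 3, 6]
r9 m[L→φ7] = [1975680, 2721600, 2304960]
fixed point reached at round 9
traceback from B: (B=0, M=1, A=0, J=2, L=0), score=17781120

assignment: (B=0, M=1, A=0, J=2, L=0); score = 17781120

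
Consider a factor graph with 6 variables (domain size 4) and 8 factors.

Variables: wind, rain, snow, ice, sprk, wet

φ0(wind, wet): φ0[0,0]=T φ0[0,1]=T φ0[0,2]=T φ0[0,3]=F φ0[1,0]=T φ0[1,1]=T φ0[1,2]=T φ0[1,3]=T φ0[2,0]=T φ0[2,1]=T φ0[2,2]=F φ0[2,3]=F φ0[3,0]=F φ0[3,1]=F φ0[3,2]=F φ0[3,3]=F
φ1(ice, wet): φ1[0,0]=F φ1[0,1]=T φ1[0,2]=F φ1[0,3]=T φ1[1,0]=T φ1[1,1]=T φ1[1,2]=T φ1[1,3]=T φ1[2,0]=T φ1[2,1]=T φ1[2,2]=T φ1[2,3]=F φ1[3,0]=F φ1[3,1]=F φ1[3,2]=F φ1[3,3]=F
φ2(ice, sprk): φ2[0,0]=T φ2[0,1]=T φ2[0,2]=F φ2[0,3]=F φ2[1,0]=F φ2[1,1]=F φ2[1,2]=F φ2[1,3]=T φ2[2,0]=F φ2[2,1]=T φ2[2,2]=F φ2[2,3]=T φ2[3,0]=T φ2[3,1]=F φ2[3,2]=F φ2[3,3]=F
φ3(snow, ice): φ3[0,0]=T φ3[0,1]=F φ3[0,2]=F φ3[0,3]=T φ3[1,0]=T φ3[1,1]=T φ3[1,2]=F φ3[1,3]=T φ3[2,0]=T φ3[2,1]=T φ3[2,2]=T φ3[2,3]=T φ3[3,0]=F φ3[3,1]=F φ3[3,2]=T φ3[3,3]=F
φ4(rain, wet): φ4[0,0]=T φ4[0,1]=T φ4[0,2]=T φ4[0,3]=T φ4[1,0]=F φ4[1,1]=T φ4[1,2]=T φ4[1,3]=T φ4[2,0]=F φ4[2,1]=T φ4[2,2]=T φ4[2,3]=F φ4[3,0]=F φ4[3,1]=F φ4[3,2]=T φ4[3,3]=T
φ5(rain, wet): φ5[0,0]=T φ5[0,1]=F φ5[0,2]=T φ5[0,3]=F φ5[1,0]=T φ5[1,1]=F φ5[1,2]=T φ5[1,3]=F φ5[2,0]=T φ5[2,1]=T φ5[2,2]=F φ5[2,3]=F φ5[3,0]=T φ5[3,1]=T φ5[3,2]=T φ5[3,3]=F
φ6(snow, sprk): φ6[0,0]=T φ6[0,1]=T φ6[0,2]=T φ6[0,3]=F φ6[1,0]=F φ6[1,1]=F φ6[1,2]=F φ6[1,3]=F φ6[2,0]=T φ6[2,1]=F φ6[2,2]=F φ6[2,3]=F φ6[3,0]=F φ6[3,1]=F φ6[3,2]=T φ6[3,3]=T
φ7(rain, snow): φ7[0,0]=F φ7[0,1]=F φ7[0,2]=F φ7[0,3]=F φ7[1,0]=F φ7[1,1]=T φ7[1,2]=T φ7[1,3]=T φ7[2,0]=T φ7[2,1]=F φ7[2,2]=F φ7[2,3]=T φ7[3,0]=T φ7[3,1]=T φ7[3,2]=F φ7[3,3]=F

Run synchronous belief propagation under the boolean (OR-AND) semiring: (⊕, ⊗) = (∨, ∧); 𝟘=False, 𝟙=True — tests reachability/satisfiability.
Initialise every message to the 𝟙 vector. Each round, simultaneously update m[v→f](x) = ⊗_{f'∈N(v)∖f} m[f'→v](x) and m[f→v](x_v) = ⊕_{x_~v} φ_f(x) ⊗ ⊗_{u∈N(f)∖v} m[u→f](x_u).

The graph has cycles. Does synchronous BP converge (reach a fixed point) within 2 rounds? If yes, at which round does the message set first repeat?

NOT CONVERGED within 2 rounds

init: all messages = 𝟙 over 4 values
r1 m[φ0→wind] = [T, T, T, F]
r1 m[φ0→wet] = [T, T, T, T]
r1 m[φ1→ice] = [T, T, T, F]
r1 m[φ1→wet] = [T, T, T, T]
r1 m[φ2→ice] = [T, T, T, T]
r1 m[φ2→sprk] = [T, T, F, T]
r1 m[φ3→snow] = [T, T, T, T]
r1 m[φ3→ice] = [T, T, T, T]
r1 m[φ4→rain] = [T, T, T, T]
r1 m[φ4→wet] = [T, T, T, T]
r1 m[φ5→rain] = [T, T, T, T]
r1 m[φ5→wet] = [T, T, T, F]
r1 m[φ6→snow] = [T, F, T, T]
r1 m[φ6→sprk] = [T, T, T, T]
r1 m[φ7→rain] = [F, T, T, T]
r1 m[φ7→snow] = [T, T, T, T]
r1 m[wind→φ0] = [T, T, T, T]
r1 m[rain→φ4] = [T, T, T, T]
r1 m[rain→φ5] = [T, T, T, T]
r1 m[rain→φ7] = [T, T, T, T]
r1 m[snow→φ3] = [T, T, T, T]
r1 m[snow→φ6] = [T, T, T, T]
r1 m[snow→φ7] = [T, T, T, T]
r1 m[ice→φ1] = [T, T, T, T]
r1 m[ice→φ2] = [T, T, T, T]
r1 m[ice→φ3] = [T, T, T, T]
r1 m[sprk→φ2] = [T, T, T, T]
r1 m[sprk→φ6] = [T, T, T, T]
r1 m[wet→φ0] = [T, T, T, T]
r1 m[wet→φ1] = [T, T, T, T]
r1 m[wet→φ4] = [T, T, T, T]
r1 m[wet→φ5] = [T, T, T, T]
r2 m[φ0→wind] = [T, T, T, F]
r2 m[φ0→wet] = [T, T, T, T]
r2 m[φ1→ice] = [T, T, T, F]
r2 m[φ1→wet] = [T, T, T, T]
r2 m[φ2→ice] = [T, T, T, T]
r2 m[φ2→sprk] = [T, T, F, T]
r2 m[φ3→snow] = [T, T, T, T]
r2 m[φ3→ice] = [T, T, T, T]
r2 m[φ4→rain] = [T, T, T, T]
r2 m[φ4→wet] = [T, T, T, T]
r2 m[φ5→rain] = [T, T, T, T]
r2 m[φ5→wet] = [T, T, T, F]
r2 m[φ6→snow] = [T, F, T, T]
r2 m[φ6→sprk] = [T, T, T, T]
r2 m[φ7→rain] = [F, T, T, T]
r2 m[φ7→snow] = [T, T, T, T]
r2 m[wind→φ0] = [T, T, T, T]
r2 m[rain→φ4] = [F, T, T, T]
r2 m[rain→φ5] = [F, T, T, T]
r2 m[rain→φ7] = [T, T, T, T]
r2 m[snow→φ3] = [T, F, T, T]
r2 m[snow→φ6] = [T, T, T, T]
r2 m[snow→φ7] = [T, F, T, T]
r2 m[ice→φ1] = [T, T, T, T]
r2 m[ice→φ2] = [T, T, T, F]
r2 m[ice→φ3] = [T, T, T, F]
r2 m[sprk→φ2] = [T, T, T, T]
r2 m[sprk→φ6] = [T, T, F, T]
r2 m[wet→φ0] = [T, T, T, F]
r2 m[wet→φ1] = [T, T, T, F]
r2 m[wet→φ4] = [T, T, T, F]
r2 m[wet→φ5] = [T, T, T, T]
no fixed point within 2 rounds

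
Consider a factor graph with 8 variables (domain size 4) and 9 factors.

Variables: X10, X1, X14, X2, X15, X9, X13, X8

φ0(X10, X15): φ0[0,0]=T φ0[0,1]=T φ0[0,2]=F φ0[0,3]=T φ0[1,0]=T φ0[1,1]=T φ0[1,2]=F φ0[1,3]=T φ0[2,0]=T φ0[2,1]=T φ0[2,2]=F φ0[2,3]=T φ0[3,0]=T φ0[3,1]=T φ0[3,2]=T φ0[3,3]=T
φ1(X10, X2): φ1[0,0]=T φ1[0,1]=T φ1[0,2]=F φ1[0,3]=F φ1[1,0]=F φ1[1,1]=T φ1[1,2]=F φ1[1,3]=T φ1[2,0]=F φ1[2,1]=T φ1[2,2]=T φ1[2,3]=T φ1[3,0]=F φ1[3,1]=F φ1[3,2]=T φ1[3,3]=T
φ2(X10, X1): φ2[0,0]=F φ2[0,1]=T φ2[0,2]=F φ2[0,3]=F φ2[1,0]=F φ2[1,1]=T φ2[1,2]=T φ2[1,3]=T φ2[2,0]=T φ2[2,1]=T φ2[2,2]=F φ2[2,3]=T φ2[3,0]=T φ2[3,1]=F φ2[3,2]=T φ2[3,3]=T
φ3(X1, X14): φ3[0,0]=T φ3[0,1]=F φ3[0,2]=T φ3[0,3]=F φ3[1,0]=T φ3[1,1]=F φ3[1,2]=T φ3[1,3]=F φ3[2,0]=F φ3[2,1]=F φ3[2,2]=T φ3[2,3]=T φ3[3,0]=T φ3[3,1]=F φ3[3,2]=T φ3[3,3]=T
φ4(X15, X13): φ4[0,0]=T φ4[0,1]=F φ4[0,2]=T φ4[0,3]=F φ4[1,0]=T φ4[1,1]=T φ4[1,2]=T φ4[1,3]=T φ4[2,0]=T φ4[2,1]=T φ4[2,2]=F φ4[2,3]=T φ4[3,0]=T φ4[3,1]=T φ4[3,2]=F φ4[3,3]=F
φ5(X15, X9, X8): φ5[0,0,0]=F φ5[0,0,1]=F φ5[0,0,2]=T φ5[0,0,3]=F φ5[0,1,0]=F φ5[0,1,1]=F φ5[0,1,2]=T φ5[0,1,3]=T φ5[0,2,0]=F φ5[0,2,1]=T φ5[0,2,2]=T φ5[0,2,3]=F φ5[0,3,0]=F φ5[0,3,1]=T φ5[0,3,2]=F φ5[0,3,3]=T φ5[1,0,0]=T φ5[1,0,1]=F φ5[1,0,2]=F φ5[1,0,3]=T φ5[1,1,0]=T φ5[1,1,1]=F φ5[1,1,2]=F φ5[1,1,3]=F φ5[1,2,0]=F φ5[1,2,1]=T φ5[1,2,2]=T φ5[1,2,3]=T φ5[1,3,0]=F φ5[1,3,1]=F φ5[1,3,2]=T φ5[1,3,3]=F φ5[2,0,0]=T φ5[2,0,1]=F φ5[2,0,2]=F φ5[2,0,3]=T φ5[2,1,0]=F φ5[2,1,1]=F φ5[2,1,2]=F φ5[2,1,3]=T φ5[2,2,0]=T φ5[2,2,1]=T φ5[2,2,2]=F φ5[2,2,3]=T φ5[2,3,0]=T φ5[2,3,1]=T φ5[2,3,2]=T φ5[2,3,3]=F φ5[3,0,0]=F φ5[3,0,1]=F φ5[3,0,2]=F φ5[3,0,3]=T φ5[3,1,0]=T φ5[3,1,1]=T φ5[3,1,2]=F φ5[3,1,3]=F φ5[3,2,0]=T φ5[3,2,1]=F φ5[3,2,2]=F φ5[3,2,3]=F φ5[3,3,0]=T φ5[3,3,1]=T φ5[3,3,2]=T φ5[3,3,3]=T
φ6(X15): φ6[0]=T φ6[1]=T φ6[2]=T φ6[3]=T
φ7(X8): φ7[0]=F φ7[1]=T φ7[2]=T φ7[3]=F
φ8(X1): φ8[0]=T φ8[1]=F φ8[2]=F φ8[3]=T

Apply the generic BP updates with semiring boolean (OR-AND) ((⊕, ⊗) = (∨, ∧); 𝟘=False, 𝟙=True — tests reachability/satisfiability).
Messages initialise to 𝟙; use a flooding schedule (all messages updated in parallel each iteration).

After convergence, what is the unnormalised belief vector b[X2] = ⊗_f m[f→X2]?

init: all messages = 𝟙 over 4 values
r1 m[φ0→X10] = [T, T, T, T]
r1 m[φ0→X15] = [T, T, T, T]
r1 m[φ1→X10] = [T, T, T, T]
r1 m[φ1→X2] = [T, T, T, T]
r1 m[φ2→X10] = [T, T, T, T]
r1 m[φ2→X1] = [T, T, T, T]
r1 m[φ3→X1] = [T, T, T, T]
r1 m[φ3→X14] = [T, F, T, T]
r1 m[φ4→X15] = [T, T, T, T]
r1 m[φ4→X13] = [T, T, T, T]
r1 m[φ5→X15] = [T, T, T, T]
r1 m[φ5→X9] = [T, T, T, T]
r1 m[φ5→X8] = [T, T, T, T]
r1 m[φ6→X15] = [T, T, T, T]
r1 m[φ7→X8] = [F, T, T, F]
r1 m[φ8→X1] = [T, F, F, T]
r1 m[X10→φ0] = [T, T, T, T]
r1 m[X10→φ1] = [T, T, T, T]
r1 m[X10→φ2] = [T, T, T, T]
r1 m[X1→φ2] = [T, T, T, T]
r1 m[X1→φ3] = [T, T, T, T]
r1 m[X1→φ8] = [T, T, T, T]
r1 m[X14→φ3] = [T, T, T, T]
r1 m[X2→φ1] = [T, T, T, T]
r1 m[X15→φ0] = [T, T, T, T]
r1 m[X15→φ4] = [T, T, T, T]
r1 m[X15→φ5] = [T, T, T, T]
r1 m[X15→φ6] = [T, T, T, T]
r1 m[X9→φ5] = [T, T, T, T]
r1 m[X13→φ4] = [T, T, T, T]
r1 m[X8→φ5] = [T, T, T, T]
r1 m[X8→φ7] = [T, T, T, T]
r2 m[φ0→X10] = [T, T, T, T]
r2 m[φ0→X15] = [T, T, T, T]
r2 m[φ1→X10] = [T, T, T, T]
r2 m[φ1→X2] = [T, T, T, T]
r2 m[φ2→X10] = [T, T, T, T]
r2 m[φ2→X1] = [T, T, T, T]
r2 m[φ3→X1] = [T, T, T, T]
r2 m[φ3→X14] = [T, F, T, T]
r2 m[φ4→X15] = [T, T, T, T]
r2 m[φ4→X13] = [T, T, T, T]
r2 m[φ5→X15] = [T, T, T, T]
r2 m[φ5→X9] = [T, T, T, T]
r2 m[φ5→X8] = [T, T, T, T]
r2 m[φ6→X15] = [T, T, T, T]
r2 m[φ7→X8] = [F, T, T, F]
r2 m[φ8→X1] = [T, F, F, T]
r2 m[X10→φ0] = [T, T, T, T]
r2 m[X10→φ1] = [T, T, T, T]
r2 m[X10→φ2] = [T, T, T, T]
r2 m[X1→φ2] = [T, F, F, T]
r2 m[X1→φ3] = [T, F, F, T]
r2 m[X1→φ8] = [T, T, T, T]
r2 m[X14→φ3] = [T, T, T, T]
r2 m[X2→φ1] = [T, T, T, T]
r2 m[X15→φ0] = [T, T, T, T]
r2 m[X15→φ4] = [T, T, T, T]
r2 m[X15→φ5] = [T, T, T, T]
r2 m[X15→φ6] = [T, T, T, T]
r2 m[X9→φ5] = [T, T, T, T]
r2 m[X13→φ4] = [T, T, T, T]
r2 m[X8→φ5] = [F, T, T, F]
r2 m[X8→φ7] = [T, T, T, T]
r3 m[φ0→X10] = [T, T, T, T]
r3 m[φ0→X15] = [T, T, T, T]
r3 m[φ1→X10] = [T, T, T, T]
r3 m[φ1→X2] = [T, T, T, T]
r3 m[φ2→X10] = [F, T, T, T]
r3 m[φ2→X1] = [T, T, T, T]
r3 m[φ3→X1] = [T, T, T, T]
r3 m[φ3→X14] = [T, F, T, T]
r3 m[φ4→X15] = [T, T, T, T]
r3 m[φ4→X13] = [T, T, T, T]
r3 m[φ5→X15] = [T, T, T, T]
r3 m[φ5→X9] = [T, T, T, T]
r3 m[φ5→X8] = [T, T, T, T]
r3 m[φ6→X15] = [T, T, T, T]
r3 m[φ7→X8] = [F, T, T, F]
r3 m[φ8→X1] = [T, F, F, T]
r3 m[X10→φ0] = [T, T, T, T]
r3 m[X10→φ1] = [T, T, T, T]
r3 m[X10→φ2] = [T, T, T, T]
r3 m[X1→φ2] = [T, F, F, T]
r3 m[X1→φ3] = [T, F, F, T]
r3 m[X1→φ8] = [T, T, T, T]
r3 m[X14→φ3] = [T, T, T, T]
r3 m[X2→φ1] = [T, T, T, T]
r3 m[X15→φ0] = [T, T, T, T]
r3 m[X15→φ4] = [T, T, T, T]
r3 m[X15→φ5] = [T, T, T, T]
r3 m[X15→φ6] = [T, T, T, T]
r3 m[X9→φ5] = [T, T, T, T]
r3 m[X13→φ4] = [T, T, T, T]
r3 m[X8→φ5] = [F, T, T, F]
r3 m[X8→φ7] = [T, T, T, T]
r4 m[φ0→X10] = [T, T, T, T]
r4 m[φ0→X15] = [T, T, T, T]
r4 m[φ1→X10] = [T, T, T, T]
r4 m[φ1→X2] = [T, T, T, T]
r4 m[φ2→X10] = [F, T, T, T]
r4 m[φ2→X1] = [T, T, T, T]
r4 m[φ3→X1] = [T, T, T, T]
r4 m[φ3→X14] = [T, F, T, T]
r4 m[φ4→X15] = [T, T, T, T]
r4 m[φ4→X13] = [T, T, T, T]
r4 m[φ5→X15] = [T, T, T, T]
r4 m[φ5→X9] = [T, T, T, T]
r4 m[φ5→X8] = [T, T, T, T]
r4 m[φ6→X15] = [T, T, T, T]
r4 m[φ7→X8] = [F, T, T, F]
r4 m[φ8→X1] = [T, F, F, T]
r4 m[X10→φ0] = [F, T, T, T]
r4 m[X10→φ1] = [F, T, T, T]
r4 m[X10→φ2] = [T, T, T, T]
r4 m[X1→φ2] = [T, F, F, T]
r4 m[X1→φ3] = [T, F, F, T]
r4 m[X1→φ8] = [T, T, T, T]
r4 m[X14→φ3] = [T, T, T, T]
r4 m[X2→φ1] = [T, T, T, T]
r4 m[X15→φ0] = [T, T, T, T]
r4 m[X15→φ4] = [T, T, T, T]
r4 m[X15→φ5] = [T, T, T, T]
r4 m[X15→φ6] = [T, T, T, T]
r4 m[X9→φ5] = [T, T, T, T]
r4 m[X13→φ4] = [T, T, T, T]
r4 m[X8→φ5] = [F, T, T, F]
r4 m[X8→φ7] = [T, T, T, T]
r5 m[φ0→X10] = [T, T, T, T]
r5 m[φ0→X15] = [T, T, T, T]
r5 m[φ1→X10] = [T, T, T, T]
r5 m[φ1→X2] = [F, T, T, T]
r5 m[φ2→X10] = [F, T, T, T]
r5 m[φ2→X1] = [T, T, T, T]
r5 m[φ3→X1] = [T, T, T, T]
r5 m[φ3→X14] = [T, F, T, T]
r5 m[φ4→X15] = [T, T, T, T]
r5 m[φ4→X13] = [T, T, T, T]
r5 m[φ5→X15] = [T, T, T, T]
r5 m[φ5→X9] = [T, T, T, T]
r5 m[φ5→X8] = [T, T, T, T]
r5 m[φ6→X15] = [T, T, T, T]
r5 m[φ7→X8] = [F, T, T, F]
r5 m[φ8→X1] = [T, F, F, T]
r5 m[X10→φ0] = [F, T, T, T]
r5 m[X10→φ1] = [F, T, T, T]
r5 m[X10→φ2] = [T, T, T, T]
r5 m[X1→φ2] = [T, F, F, T]
r5 m[X1→φ3] = [T, F, F, T]
r5 m[X1→φ8] = [T, T, T, T]
r5 m[X14→φ3] = [T, T, T, T]
r5 m[X2→φ1] = [T, T, T, T]
r5 m[X15→φ0] = [T, T, T, T]
r5 m[X15→φ4] = [T, T, T, T]
r5 m[X15→φ5] = [T, T, T, T]
r5 m[X15→φ6] = [T, T, T, T]
r5 m[X9→φ5] = [T, T, T, T]
r5 m[X13→φ4] = [T, T, T, T]
r5 m[X8→φ5] = [F, T, T, F]
r5 m[X8→φ7] = [T, T, T, T]
r6 m[φ0→X10] = [T, T, T, T]
r6 m[φ0→X15] = [T, T, T, T]
r6 m[φ1→X10] = [T, T, T, T]
r6 m[φ1→X2] = [F, T, T, T]
r6 m[φ2→X10] = [F, T, T, T]
r6 m[φ2→X1] = [T, T, T, T]
r6 m[φ3→X1] = [T, T, T, T]
r6 m[φ3→X14] = [T, F, T, T]
r6 m[φ4→X15] = [T, T, T, T]
r6 m[φ4→X13] = [T, T, T, T]
r6 m[φ5→X15] = [T, T, T, T]
r6 m[φ5→X9] = [T, T, T, T]
r6 m[φ5→X8] = [T, T, T, T]
r6 m[φ6→X15] = [T, T, T, T]
r6 m[φ7→X8] = [F, T, T, F]
r6 m[φ8→X1] = [T, F, F, T]
r6 m[X10→φ0] = [F, T, T, T]
r6 m[X10→φ1] = [F, T, T, T]
r6 m[X10→φ2] = [T, T, T, T]
r6 m[X1→φ2] = [T, F, F, T]
r6 m[X1→φ3] = [T, F, F, T]
r6 m[X1→φ8] = [T, T, T, T]
r6 m[X14→φ3] = [T, T, T, T]
r6 m[X2→φ1] = [T, T, T, T]
r6 m[X15→φ0] = [T, T, T, T]
r6 m[X15→φ4] = [T, T, T, T]
r6 m[X15→φ5] = [T, T, T, T]
r6 m[X15→φ6] = [T, T, T, T]
r6 m[X9→φ5] = [T, T, T, T]
r6 m[X13→φ4] = [T, T, T, T]
r6 m[X8→φ5] = [F, T, T, F]
r6 m[X8→φ7] = [T, T, T, T]
fixed point reached at round 6
b[X2] = ⊗ incoming = [F, T, T, T]

b[X2] = [F, T, T, T]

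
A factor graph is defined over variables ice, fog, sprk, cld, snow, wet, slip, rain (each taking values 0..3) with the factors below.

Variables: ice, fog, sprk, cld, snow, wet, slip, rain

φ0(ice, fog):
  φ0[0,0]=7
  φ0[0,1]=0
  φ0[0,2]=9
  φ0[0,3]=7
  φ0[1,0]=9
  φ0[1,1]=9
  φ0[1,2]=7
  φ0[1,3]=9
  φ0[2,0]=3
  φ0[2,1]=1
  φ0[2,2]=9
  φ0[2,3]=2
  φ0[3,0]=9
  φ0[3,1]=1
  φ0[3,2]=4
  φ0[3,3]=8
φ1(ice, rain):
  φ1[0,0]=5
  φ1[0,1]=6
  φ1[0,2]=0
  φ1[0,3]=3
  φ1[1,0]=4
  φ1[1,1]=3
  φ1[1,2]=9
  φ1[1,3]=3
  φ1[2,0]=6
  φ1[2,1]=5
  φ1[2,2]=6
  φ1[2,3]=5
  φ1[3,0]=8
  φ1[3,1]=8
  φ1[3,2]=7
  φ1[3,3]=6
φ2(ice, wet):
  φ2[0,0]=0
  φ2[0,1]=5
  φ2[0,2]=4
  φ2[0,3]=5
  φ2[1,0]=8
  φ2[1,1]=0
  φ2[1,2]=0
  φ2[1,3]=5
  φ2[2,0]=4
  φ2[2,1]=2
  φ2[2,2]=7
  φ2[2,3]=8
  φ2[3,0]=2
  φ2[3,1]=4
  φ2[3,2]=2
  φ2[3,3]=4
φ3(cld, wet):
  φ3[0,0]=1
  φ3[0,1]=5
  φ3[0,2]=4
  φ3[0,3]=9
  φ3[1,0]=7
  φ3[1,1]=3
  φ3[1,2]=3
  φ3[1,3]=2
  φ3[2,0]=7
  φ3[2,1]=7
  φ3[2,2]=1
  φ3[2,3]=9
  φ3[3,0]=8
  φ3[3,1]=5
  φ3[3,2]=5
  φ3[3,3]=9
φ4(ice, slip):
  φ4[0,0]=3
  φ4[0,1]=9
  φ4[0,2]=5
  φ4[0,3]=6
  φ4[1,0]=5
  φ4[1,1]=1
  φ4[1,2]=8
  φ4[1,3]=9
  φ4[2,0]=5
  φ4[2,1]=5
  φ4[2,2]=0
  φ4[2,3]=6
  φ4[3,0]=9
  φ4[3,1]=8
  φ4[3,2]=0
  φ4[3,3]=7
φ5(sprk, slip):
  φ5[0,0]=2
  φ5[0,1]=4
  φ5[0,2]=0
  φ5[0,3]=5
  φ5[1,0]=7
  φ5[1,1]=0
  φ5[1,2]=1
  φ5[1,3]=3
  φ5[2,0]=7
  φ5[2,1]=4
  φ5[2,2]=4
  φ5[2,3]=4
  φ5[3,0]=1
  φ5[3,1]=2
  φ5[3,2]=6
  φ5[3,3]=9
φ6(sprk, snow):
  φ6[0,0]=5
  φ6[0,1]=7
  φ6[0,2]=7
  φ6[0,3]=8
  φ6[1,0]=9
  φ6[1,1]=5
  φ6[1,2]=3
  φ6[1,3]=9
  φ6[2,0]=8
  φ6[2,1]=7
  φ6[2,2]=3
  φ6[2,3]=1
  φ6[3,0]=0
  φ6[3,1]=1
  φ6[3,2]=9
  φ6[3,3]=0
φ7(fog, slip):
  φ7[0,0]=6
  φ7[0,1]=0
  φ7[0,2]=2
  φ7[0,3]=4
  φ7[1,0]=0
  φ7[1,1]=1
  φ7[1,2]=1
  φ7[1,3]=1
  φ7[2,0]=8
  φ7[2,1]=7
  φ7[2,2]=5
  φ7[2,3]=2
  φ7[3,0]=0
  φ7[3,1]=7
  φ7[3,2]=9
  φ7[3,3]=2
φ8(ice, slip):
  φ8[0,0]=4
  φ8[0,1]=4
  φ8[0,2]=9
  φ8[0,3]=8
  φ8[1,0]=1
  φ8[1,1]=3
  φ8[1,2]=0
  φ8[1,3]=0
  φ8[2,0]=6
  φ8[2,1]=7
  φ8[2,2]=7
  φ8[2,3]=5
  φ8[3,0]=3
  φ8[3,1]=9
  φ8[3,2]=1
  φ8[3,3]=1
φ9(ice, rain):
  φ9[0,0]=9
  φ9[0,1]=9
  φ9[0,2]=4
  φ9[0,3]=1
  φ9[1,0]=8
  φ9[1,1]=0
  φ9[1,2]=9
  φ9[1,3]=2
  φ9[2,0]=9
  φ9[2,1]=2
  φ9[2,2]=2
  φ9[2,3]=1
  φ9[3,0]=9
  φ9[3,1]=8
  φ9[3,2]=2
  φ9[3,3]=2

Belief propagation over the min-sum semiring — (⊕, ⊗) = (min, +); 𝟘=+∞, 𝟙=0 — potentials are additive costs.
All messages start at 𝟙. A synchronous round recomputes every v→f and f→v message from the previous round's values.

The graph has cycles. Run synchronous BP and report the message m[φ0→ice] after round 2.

init: all messages = 𝟙 over 4 values
r1 m[φ0→ice] = [0, 7, 1, 1]
r1 m[φ0→fog] = [3, 0, 4, 2]
r1 m[φ1→ice] = [0, 3, 5, 6]
r1 m[φ1→rain] = [4, 3, 0, 3]
r1 m[φ2→ice] = [0, 0, 2, 2]
r1 m[φ2→wet] = [0, 0, 0, 4]
r1 m[φ3→cld] = [1, 2, 1, 5]
r1 m[φ3→wet] = [1, 3, 1, 2]
r1 m[φ4→ice] = [3, 1, 0, 0]
r1 m[φ4→slip] = [3, 1, 0, 6]
r1 m[φ5→sprk] = [0, 0, 4, 1]
r1 m[φ5→slip] = [1, 0, 0, 3]
r1 m[φ6→sprk] = [5, 3, 1, 0]
r1 m[φ6→snow] = [0, 1, 3, 0]
r1 m[φ7→fog] = [0, 0, 2, 0]
r1 m[φ7→slip] = [0, 0, 1, 1]
r1 m[φ8→ice] = [4, 0, 5, 1]
r1 m[φ8→slip] = [1, 3, 0, 0]
r1 m[φ9→ice] = [1, 0, 1, 2]
r1 m[φ9→rain] = [8, 0, 2, 1]
r1 m[ice→φ0] = [0, 0, 0, 0]
r1 m[ice→φ1] = [0, 0, 0, 0]
r1 m[ice→φ2] = [0, 0, 0, 0]
r1 m[ice→φ4] = [0, 0, 0, 0]
r1 m[ice→φ8] = [0, 0, 0, 0]
r1 m[ice→φ9] = [0, 0, 0, 0]
r1 m[fog→φ0] = [0, 0, 0, 0]
r1 m[fog→φ7] = [0, 0, 0, 0]
r1 m[sprk→φ5] = [0, 0, 0, 0]
r1 m[sprk→φ6] = [0, 0, 0, 0]
r1 m[cld→φ3] = [0, 0, 0, 0]
r1 m[snow→φ6] = [0, 0, 0, 0]
r1 m[wet→φ2] = [0, 0, 0, 0]
r1 m[wet→φ3] = [0, 0, 0, 0]
r1 m[slip→φ4] = [0, 0, 0, 0]
r1 m[slip→φ5] = [0, 0, 0, 0]
r1 m[slip→φ7] = [0, 0, 0, 0]
r1 m[slip→φ8] = [0, 0, 0, 0]
r1 m[rain→φ1] = [0, 0, 0, 0]
r1 m[rain→φ9] = [0, 0, 0, 0]
r2 m[φ0→ice] = [0, 7, 1, 1]
r2 m[φ0→fog] = [3, 0, 4, 2]
r2 m[φ1→ice] = [0, 3, 5, 6]
r2 m[φ1→rain] = [4, 3, 0, 3]
r2 m[φ2→ice] = [0, 0, 2, 2]
r2 m[φ2→wet] = [0, 0, 0, 4]
r2 m[φ3→cld] = [1, 2, 1, 5]
r2 m[φ3→wet] = [1, 3, 1, 2]
r2 m[φ4→ice] = [3, 1, 0, 0]
r2 m[φ4→slip] = [3, 1, 0, 6]
r2 m[φ5→sprk] = [0, 0, 4, 1]
r2 m[φ5→slip] = [1, 0, 0, 3]
r2 m[φ6→sprk] = [5, 3, 1, 0]
r2 m[φ6→snow] = [0, 1, 3, 0]
r2 m[φ7→fog] = [0, 0, 2, 0]
r2 m[φ7→slip] = [0, 0, 1, 1]
r2 m[φ8→ice] = [4, 0, 5, 1]
r2 m[φ8→slip] = [1, 3, 0, 0]
r2 m[φ9→ice] = [1, 0, 1, 2]
r2 m[φ9→rain] = [8, 0, 2, 1]
r2 m[ice→φ0] = [8, 4, 13, 11]
r2 m[ice→φ1] = [8, 8, 9, 6]
r2 m[ice→φ2] = [8, 11, 12, 10]
r2 m[ice→φ4] = [5, 10, 14, 12]
r2 m[ice→φ8] = [4, 11, 9, 11]
r2 m[ice→φ9] = [7, 11, 13, 10]
r2 m[fog→φ0] = [0, 0, 2, 0]
r2 m[fog→φ7] = [3, 0, 4, 2]
r2 m[sprk→φ5] = [5, 3, 1, 0]
r2 m[sprk→φ6] = [0, 0, 4, 1]
r2 m[cld→φ3] = [0, 0, 0, 0]
r2 m[snow→φ6] = [0, 0, 0, 0]
r2 m[wet→φ2] = [1, 3, 1, 2]
r2 m[wet→φ3] = [0, 0, 0, 4]
r2 m[slip→φ4] = [2, 3, 1, 4]
r2 m[slip→φ5] = [4, 4, 1, 7]
r2 m[slip→φ7] = [5, 4, 0, 9]
r2 m[slip→φ8] = [4, 1, 1, 10]
r2 m[rain→φ1] = [8, 0, 2, 1]
r2 m[rain→φ9] = [4, 3, 0, 3]

message @ round 2 = [0, 7, 1, 1]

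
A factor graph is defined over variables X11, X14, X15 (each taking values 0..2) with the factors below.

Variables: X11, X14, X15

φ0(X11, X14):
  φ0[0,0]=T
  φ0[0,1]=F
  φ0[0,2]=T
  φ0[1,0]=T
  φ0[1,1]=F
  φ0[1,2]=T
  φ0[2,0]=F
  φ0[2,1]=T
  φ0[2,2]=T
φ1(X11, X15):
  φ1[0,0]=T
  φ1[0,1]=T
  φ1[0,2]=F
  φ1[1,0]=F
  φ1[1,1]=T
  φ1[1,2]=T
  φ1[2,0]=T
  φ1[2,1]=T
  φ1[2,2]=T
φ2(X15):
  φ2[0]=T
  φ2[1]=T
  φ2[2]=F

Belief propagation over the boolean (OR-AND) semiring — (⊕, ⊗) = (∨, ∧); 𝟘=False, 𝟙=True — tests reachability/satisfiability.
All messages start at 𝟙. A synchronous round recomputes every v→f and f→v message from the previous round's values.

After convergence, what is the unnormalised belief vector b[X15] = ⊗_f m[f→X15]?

init: all messages = 𝟙 over 3 values
r1 m[φ0→X11] = [T, T, T]
r1 m[φ0→X14] = [T, T, T]
r1 m[φ1→X11] = [T, T, T]
r1 m[φ1→X15] = [T, T, T]
r1 m[φ2→X15] = [T, T, F]
r1 m[X11→φ0] = [T, T, T]
r1 m[X11→φ1] = [T, T, T]
r1 m[X14→φ0] = [T, T, T]
r1 m[X15→φ1] = [T, T, T]
r1 m[X15→φ2] = [T, T, T]
r2 m[φ0→X11] = [T, T, T]
r2 m[φ0→X14] = [T, T, T]
r2 m[φ1→X11] = [T, T, T]
r2 m[φ1→X15] = [T, T, T]
r2 m[φ2→X15] = [T, T, F]
r2 m[X11→φ0] = [T, T, T]
r2 m[X11→φ1] = [T, T, T]
r2 m[X14→φ0] = [T, T, T]
r2 m[X15→φ1] = [T, T, F]
r2 m[X15→φ2] = [T, T, T]
r3 m[φ0→X11] = [T, T, T]
r3 m[φ0→X14] = [T, T, T]
r3 m[φ1→X11] = [T, T, T]
r3 m[φ1→X15] = [T, T, T]
r3 m[φ2→X15] = [T, T, F]
r3 m[X11→φ0] = [T, T, T]
r3 m[X11→φ1] = [T, T, T]
r3 m[X14→φ0] = [T, T, T]
r3 m[X15→φ1] = [T, T, F]
r3 m[X15→φ2] = [T, T, T]
fixed point reached at round 3
b[X15] = ⊗ incoming = [T, T, F]

b[X15] = [T, T, F]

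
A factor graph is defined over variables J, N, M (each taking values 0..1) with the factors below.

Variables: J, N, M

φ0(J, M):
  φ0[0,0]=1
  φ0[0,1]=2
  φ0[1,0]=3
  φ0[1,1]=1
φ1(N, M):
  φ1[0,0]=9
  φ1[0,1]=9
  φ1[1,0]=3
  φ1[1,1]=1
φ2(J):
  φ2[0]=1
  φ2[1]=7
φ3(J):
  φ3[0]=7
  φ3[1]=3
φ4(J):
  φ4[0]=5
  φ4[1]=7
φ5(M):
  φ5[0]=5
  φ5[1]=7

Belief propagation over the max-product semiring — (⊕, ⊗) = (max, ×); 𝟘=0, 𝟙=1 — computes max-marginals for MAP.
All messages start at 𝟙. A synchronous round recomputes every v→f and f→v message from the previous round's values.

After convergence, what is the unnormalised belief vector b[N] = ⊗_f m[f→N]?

b[N] = [19845, 6615]

init: all messages = 𝟙 over 2 values
r1 m[φ0→J] = [2, 3]
r1 m[φ0→M] = [3, 2]
r1 m[φ1→N] = [9, 3]
r1 m[φ1→M] = [9, 9]
r1 m[φ2→J] = [1, 7]
r1 m[φ3→J] = [7, 3]
r1 m[φ4→J] = [5, 7]
r1 m[φ5→M] = [5, 7]
r1 m[J→φ0] = [1, 1]
r1 m[J→φ2] = [1, 1]
r1 m[J→φ3] = [1, 1]
r1 m[J→φ4] = [1, 1]
r1 m[N→φ1] = [1, 1]
r1 m[M→φ0] = [1, 1]
r1 m[M→φ1] = [1, 1]
r1 m[M→φ5] = [1, 1]
r2 m[φ0→J] = [2, 3]
r2 m[φ0→M] = [3, 2]
r2 m[φ1→N] = [9, 3]
r2 m[φ1→M] = [9, 9]
r2 m[φ2→J] = [1, 7]
r2 m[φ3→J] = [7, 3]
r2 m[φ4→J] = [5, 7]
r2 m[φ5→M] = [5, 7]
r2 m[J→φ0] = [35, 147]
r2 m[J→φ2] = [70, 63]
r2 m[J→φ3] = [10, 147]
r2 m[J→φ4] = [14, 63]
r2 m[N→φ1] = [1, 1]
r2 m[M→φ0] = [45, 63]
r2 m[M→φ1] = [15, 14]
r2 m[M→φ5] = [27, 18]
r3 m[φ0→J] = [126, 135]
r3 m[φ0→M] = [441, 147]
r3 m[φ1→N] = [135, 45]
r3 m[φ1→M] = [9, 9]
r3 m[φ2→J] = [1, 7]
r3 m[φ3→J] = [7, 3]
r3 m[φ4→J] = [5, 7]
r3 m[φ5→M] = [5, 7]
r3 m[J→φ0] = [35, 147]
r3 m[J→φ2] = [70, 63]
r3 m[J→φ3] = [10, 147]
r3 m[J→φ4] = [14, 63]
r3 m[N→φ1] = [1, 1]
r3 m[M→φ0] = [45, 63]
r3 m[M→φ1] = [15, 14]
r3 m[M→φ5] = [27, 18]
r4 m[φ0→J] = [126, 135]
r4 m[φ0→M] = [441, 147]
r4 m[φ1→N] = [135, 45]
r4 m[φ1→M] = [9, 9]
r4 m[φ2→J] = [1, 7]
r4 m[φ3→J] = [7, 3]
r4 m[φ4→J] = [5, 7]
r4 m[φ5→M] = [5, 7]
r4 m[J→φ0] = [35, 147]
r4 m[J→φ2] = [4410, 2835]
r4 m[J→φ3] = [630, 6615]
r4 m[J→φ4] = [882, 2835]
r4 m[N→φ1] = [1, 1]
r4 m[M→φ0] = [45, 63]
r4 m[M→φ1] = [2205, 1029]
r4 m[M→φ5] = [3969, 1323]
r5 m[φ0→J] = [126, 135]
r5 m[φ0→M] = [441, 147]
r5 m[φ1→N] = [19845, 6615]
r5 m[φ1→M] = [9, 9]
r5 m[φ2→J] = [1, 7]
r5 m[φ3→J] = [7, 3]
r5 m[φ4→J] = [5, 7]
r5 m[φ5→M] = [5, 7]
r5 m[J→φ0] = [35, 147]
r5 m[J→φ2] = [4410, 2835]
r5 m[J→φ3] = [630, 6615]
r5 m[J→φ4] = [882, 2835]
r5 m[N→φ1] = [1, 1]
r5 m[M→φ0] = [45, 63]
r5 m[M→φ1] = [2205, 1029]
r5 m[M→φ5] = [3969, 1323]
r6 m[φ0→J] = [126, 135]
r6 m[φ0→M] = [441, 147]
r6 m[φ1→N] = [19845, 6615]
r6 m[φ1→M] = [9, 9]
r6 m[φ2→J] = [1, 7]
r6 m[φ3→J] = [7, 3]
r6 m[φ4→J] = [5, 7]
r6 m[φ5→M] = [5, 7]
r6 m[J→φ0] = [35, 147]
r6 m[J→φ2] = [4410, 2835]
r6 m[J→φ3] = [630, 6615]
r6 m[J→φ4] = [882, 2835]
r6 m[N→φ1] = [1, 1]
r6 m[M→φ0] = [45, 63]
r6 m[M→φ1] = [2205, 1029]
r6 m[M→φ5] = [3969, 1323]
fixed point reached at round 6
b[N] = ⊗ incoming = [19845, 6615]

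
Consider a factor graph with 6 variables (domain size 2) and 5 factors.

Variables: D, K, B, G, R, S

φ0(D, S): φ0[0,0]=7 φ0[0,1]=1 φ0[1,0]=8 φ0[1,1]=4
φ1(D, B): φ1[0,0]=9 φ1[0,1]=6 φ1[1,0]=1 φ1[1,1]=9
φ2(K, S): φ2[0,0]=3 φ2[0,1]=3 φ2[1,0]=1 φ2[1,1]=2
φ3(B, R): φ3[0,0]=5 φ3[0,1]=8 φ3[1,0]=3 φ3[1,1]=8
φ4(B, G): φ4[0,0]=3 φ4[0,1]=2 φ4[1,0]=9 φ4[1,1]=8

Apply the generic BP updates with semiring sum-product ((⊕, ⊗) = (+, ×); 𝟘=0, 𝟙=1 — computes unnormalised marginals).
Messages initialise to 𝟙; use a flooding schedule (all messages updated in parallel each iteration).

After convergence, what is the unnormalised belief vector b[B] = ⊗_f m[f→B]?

b[B] = [22685, 124542]

init: all messages = 𝟙 over 2 values
r1 m[φ0→D] = [8, 12]
r1 m[φ0→S] = [15, 5]
r1 m[φ1→D] = [15, 10]
r1 m[φ1→B] = [10, 15]
r1 m[φ2→K] = [6, 3]
r1 m[φ2→S] = [4, 5]
r1 m[φ3→B] = [13, 11]
r1 m[φ3→R] = [8, 16]
r1 m[φ4→B] = [5, 17]
r1 m[φ4→G] = [12, 10]
r1 m[D→φ0] = [1, 1]
r1 m[D→φ1] = [1, 1]
r1 m[K→φ2] = [1, 1]
r1 m[B→φ1] = [1, 1]
r1 m[B→φ3] = [1, 1]
r1 m[B→φ4] = [1, 1]
r1 m[G→φ4] = [1, 1]
r1 m[R→φ3] = [1, 1]
r1 m[S→φ0] = [1, 1]
r1 m[S→φ2] = [1, 1]
r2 m[φ0→D] = [8, 12]
r2 m[φ0→S] = [15, 5]
r2 m[φ1→D] = [15, 10]
r2 m[φ1→B] = [10, 15]
r2 m[φ2→K] = [6, 3]
r2 m[φ2→S] = [4, 5]
r2 m[φ3→B] = [13, 11]
r2 m[φ3→R] = [8, 16]
r2 m[φ4→B] = [5, 17]
r2 m[φ4→G] = [12, 10]
r2 m[D→φ0] = [15, 10]
r2 m[D→φ1] = [8, 12]
r2 m[K→φ2] = [1, 1]
r2 m[B→φ1] = [65, 187]
r2 m[B→φ3] = [50, 255]
r2 m[B→φ4] = [130, 165]
r2 m[G→φ4] = [1, 1]
r2 m[R→φ3] = [1, 1]
r2 m[S→φ0] = [4, 5]
r2 m[S→φ2] = [15, 5]
r3 m[φ0→D] = [33, 52]
r3 m[φ0→S] = [185, 55]
r3 m[φ1→D] = [1707, 1748]
r3 m[φ1→B] = [84, 156]
r3 m[φ2→K] = [60, 25]
r3 m[φ2→S] = [4, 5]
r3 m[φ3→B] = [13, 11]
r3 m[φ3→R] = [1015, 2440]
r3 m[φ4→B] = [5, 17]
r3 m[φ4→G] = [1875, 1580]
r3 m[D→φ0] = [15, 10]
r3 m[D→φ1] = [8, 12]
r3 m[K→φ2] = [1, 1]
r3 m[B→φ1] = [65, 187]
r3 m[B→φ3] = [50, 255]
r3 m[B→φ4] = [130, 165]
r3 m[G→φ4] = [1, 1]
r3 m[R→φ3] = [1, 1]
r3 m[S→φ0] = [4, 5]
r3 m[S→φ2] = [15, 5]
r4 m[φ0→D] = [33, 52]
r4 m[φ0→S] = [185, 55]
r4 m[φ1→D] = [1707, 1748]
r4 m[φ1→B] = [84, 156]
r4 m[φ2→K] = [60, 25]
r4 m[φ2→S] = [4, 5]
r4 m[φ3→B] = [13, 11]
r4 m[φ3→R] = [1015, 2440]
r4 m[φ4→B] = [5, 17]
r4 m[φ4→G] = [1875, 1580]
r4 m[D→φ0] = [1707, 1748]
r4 m[D→φ1] = [33, 52]
r4 m[K→φ2] = [1, 1]
r4 m[B→φ1] = [65, 187]
r4 m[B→φ3] = [420, 2652]
r4 m[B→φ4] = [1092, 1716]
r4 m[G→φ4] = [1, 1]
r4 m[R→φ3] = [1, 1]
r4 m[S→φ0] = [4, 5]
r4 m[S→φ2] = [185, 55]
r5 m[φ0→D] = [33, 52]
r5 m[φ0→S] = [25933, 8699]
r5 m[φ1→D] = [1707, 1748]
r5 m[φ1→B] = [349, 666]
r5 m[φ2→K] = [720, 295]
r5 m[φ2→S] = [4, 5]
r5 m[φ3→B] = [13, 11]
r5 m[φ3→R] = [10056, 24576]
r5 m[φ4→B] = [5, 17]
r5 m[φ4→G] = [18720, 15912]
r5 m[D→φ0] = [1707, 1748]
r5 m[D→φ1] = [33, 52]
r5 m[K→φ2] = [1, 1]
r5 m[B→φ1] = [65, 187]
r5 m[B→φ3] = [420, 2652]
r5 m[B→φ4] = [1092, 1716]
r5 m[G→φ4] = [1, 1]
r5 m[R→φ3] = [1, 1]
r5 m[S→φ0] = [4, 5]
r5 m[S→φ2] = [185, 55]
r6 m[φ0→D] = [33, 52]
r6 m[φ0→S] = [25933, 8699]
r6 m[φ1→D] = [1707, 1748]
r6 m[φ1→B] = [349, 666]
r6 m[φ2→K] = [720, 295]
r6 m[φ2→S] = [4, 5]
r6 m[φ3→B] = [13, 11]
r6 m[φ3→R] = [10056, 24576]
r6 m[φ4→B] = [5, 17]
r6 m[φ4→G] = [18720, 15912]
r6 m[D→φ0] = [1707, 1748]
r6 m[D→φ1] = [33, 52]
r6 m[K→φ2] = [1, 1]
r6 m[B→φ1] = [65, 187]
r6 m[B→φ3] = [1745, 11322]
r6 m[B→φ4] = [4537, 7326]
r6 m[G→φ4] = [1, 1]
r6 m[R→φ3] = [1, 1]
r6 m[S→φ0] = [4, 5]
r6 m[S→φ2] = [25933, 8699]
r7 m[φ0→D] = [33, 52]
r7 m[φ0→S] = [25933, 8699]
r7 m[φ1→D] = [1707, 1748]
r7 m[φ1→B] = [349, 666]
r7 m[φ2→K] = [103896, 43331]
r7 m[φ2→S] = [4, 5]
r7 m[φ3→B] = [13, 11]
r7 m[φ3→R] = [42691, 104536]
r7 m[φ4→B] = [5, 17]
r7 m[φ4→G] = [79545, 67682]
r7 m[D→φ0] = [1707, 1748]
r7 m[D→φ1] = [33, 52]
r7 m[K→φ2] = [1, 1]
r7 m[B→φ1] = [65, 187]
r7 m[B→φ3] = [1745, 11322]
r7 m[B→φ4] = [4537, 7326]
r7 m[G→φ4] = [1, 1]
r7 m[R→φ3] = [1, 1]
r7 m[S→φ0] = [4, 5]
r7 m[S→φ2] = [25933, 8699]
r8 m[φ0→D] = [33, 52]
r8 m[φ0→S] = [25933, 8699]
r8 m[φ1→D] = [1707, 1748]
r8 m[φ1→B] = [349, 666]
r8 m[φ2→K] = [103896, 43331]
r8 m[φ2→S] = [4, 5]
r8 m[φ3→B] = [13, 11]
r8 m[φ3→R] = [42691, 104536]
r8 m[φ4→B] = [5, 17]
r8 m[φ4→G] = [79545, 67682]
r8 m[D→φ0] = [1707, 1748]
r8 m[D→φ1] = [33, 52]
r8 m[K→φ2] = [1, 1]
r8 m[B→φ1] = [65, 187]
r8 m[B→φ3] = [1745, 11322]
r8 m[B→φ4] = [4537, 7326]
r8 m[G→φ4] = [1, 1]
r8 m[R→φ3] = [1, 1]
r8 m[S→φ0] = [4, 5]
r8 m[S→φ2] = [25933, 8699]
fixed point reached at round 8
b[B] = ⊗ incoming = [22685, 124542]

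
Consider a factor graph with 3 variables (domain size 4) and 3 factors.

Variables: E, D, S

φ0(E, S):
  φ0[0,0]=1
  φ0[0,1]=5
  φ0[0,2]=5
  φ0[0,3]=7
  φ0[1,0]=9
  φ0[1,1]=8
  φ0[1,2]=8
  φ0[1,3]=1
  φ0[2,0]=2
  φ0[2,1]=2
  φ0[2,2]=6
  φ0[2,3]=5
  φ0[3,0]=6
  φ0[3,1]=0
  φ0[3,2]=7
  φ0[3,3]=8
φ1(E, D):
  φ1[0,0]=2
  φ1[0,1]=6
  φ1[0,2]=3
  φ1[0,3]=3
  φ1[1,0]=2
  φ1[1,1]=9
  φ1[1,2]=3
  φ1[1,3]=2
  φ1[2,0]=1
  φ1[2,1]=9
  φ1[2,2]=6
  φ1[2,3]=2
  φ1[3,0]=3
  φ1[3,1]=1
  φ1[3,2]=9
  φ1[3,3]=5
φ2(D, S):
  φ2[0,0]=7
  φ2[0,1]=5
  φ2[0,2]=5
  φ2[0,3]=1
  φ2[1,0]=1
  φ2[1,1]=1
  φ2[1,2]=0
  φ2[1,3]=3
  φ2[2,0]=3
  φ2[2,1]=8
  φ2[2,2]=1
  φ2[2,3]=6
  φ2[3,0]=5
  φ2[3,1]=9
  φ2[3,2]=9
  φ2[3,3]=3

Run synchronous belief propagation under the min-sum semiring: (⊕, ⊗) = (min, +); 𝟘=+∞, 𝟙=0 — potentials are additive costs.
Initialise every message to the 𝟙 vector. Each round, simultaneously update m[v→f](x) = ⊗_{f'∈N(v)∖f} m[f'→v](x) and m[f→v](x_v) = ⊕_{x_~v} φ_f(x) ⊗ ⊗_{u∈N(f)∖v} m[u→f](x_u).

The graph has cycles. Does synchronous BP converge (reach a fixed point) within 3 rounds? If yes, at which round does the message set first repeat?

init: all messages = 𝟙 over 4 values
r1 m[φ0→E] = [1, 1, 2, 0]
r1 m[φ0→S] = [1, 0, 5, 1]
r1 m[φ1→E] = [2, 2, 1, 1]
r1 m[φ1→D] = [1, 1, 3, 2]
r1 m[φ2→D] = [1, 0, 1, 3]
r1 m[φ2→S] = [1, 1, 0, 1]
r1 m[E→φ0] = [0, 0, 0, 0]
r1 m[E→φ1] = [0, 0, 0, 0]
r1 m[D→φ1] = [0, 0, 0, 0]
r1 m[D→φ2] = [0, 0, 0, 0]
r1 m[S→φ0] = [0, 0, 0, 0]
r1 m[S→φ2] = [0, 0, 0, 0]
r2 m[φ0→E] = [1, 1, 2, 0]
r2 m[φ0→S] = [1, 0, 5, 1]
r2 m[φ1→E] = [2, 2, 1, 1]
r2 m[φ1→D] = [1, 1, 3, 2]
r2 m[φ2→D] = [1, 0, 1, 3]
r2 m[φ2→S] = [1, 1, 0, 1]
r2 m[E→φ0] = [2, 2, 1, 1]
r2 m[E→φ1] = [1, 1, 2, 0]
r2 m[D→φ1] = [1, 0, 1, 3]
r2 m[D→φ2] = [1, 1, 3, 2]
r2 m[S→φ0] = [1, 1, 0, 1]
r2 m[S→φ2] = [1, 0, 5, 1]
r3 m[φ0→E] = [2, 2, 3, 1]
r3 m[φ0→S] = [3, 1, 7, 3]
r3 m[φ1→E] = [3, 3, 2, 1]
r3 m[φ1→D] = [3, 1, 4, 3]
r3 m[φ2→D] = [2, 1, 4, 4]
r3 m[φ2→S] = [2, 2, 1, 2]
r3 m[E→φ0] = [2, 2, 1, 1]
r3 m[E→φ1] = [1, 1, 2, 0]
r3 m[D→φ1] = [1, 0, 1, 3]
r3 m[D→φ2] = [1, 1, 3, 2]
r3 m[S→φ0] = [1, 1, 0, 1]
r3 m[S→φ2] = [1, 0, 5, 1]
no fixed point within 3 rounds

NOT CONVERGED within 3 rounds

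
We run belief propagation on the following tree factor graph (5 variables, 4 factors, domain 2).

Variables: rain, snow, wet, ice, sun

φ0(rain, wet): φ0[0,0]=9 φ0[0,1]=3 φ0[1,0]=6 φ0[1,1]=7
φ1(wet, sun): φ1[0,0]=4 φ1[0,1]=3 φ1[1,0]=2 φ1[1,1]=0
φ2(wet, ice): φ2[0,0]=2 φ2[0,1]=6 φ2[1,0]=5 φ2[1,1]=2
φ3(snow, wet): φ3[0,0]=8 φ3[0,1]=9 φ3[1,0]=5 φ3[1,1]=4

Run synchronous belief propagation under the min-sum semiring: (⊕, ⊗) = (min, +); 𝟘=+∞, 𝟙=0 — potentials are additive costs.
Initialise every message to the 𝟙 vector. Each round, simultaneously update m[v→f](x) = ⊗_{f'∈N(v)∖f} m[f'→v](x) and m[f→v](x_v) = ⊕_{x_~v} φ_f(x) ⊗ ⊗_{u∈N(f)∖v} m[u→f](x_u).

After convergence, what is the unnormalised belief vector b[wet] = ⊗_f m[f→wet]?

init: all messages = 𝟙 over 2 values
r1 m[φ0→rain] = [3, 6]
r1 m[φ0→wet] = [6, 3]
r1 m[φ1→wet] = [3, 0]
r1 m[φ1→sun] = [2, 0]
r1 m[φ2→wet] = [2, 2]
r1 m[φ2→ice] = [2, 2]
r1 m[φ3→snow] = [8, 4]
r1 m[φ3→wet] = [5, 4]
r1 m[rain→φ0] = [0, 0]
r1 m[snow→φ3] = [0, 0]
r1 m[wet→φ0] = [0, 0]
r1 m[wet→φ1] = [0, 0]
r1 m[wet→φ2] = [0, 0]
r1 m[wet→φ3] = [0, 0]
r1 m[ice→φ2] = [0, 0]
r1 m[sun→φ1] = [0, 0]
r2 m[φ0→rain] = [3, 6]
r2 m[φ0→wet] = [6, 3]
r2 m[φ1→wet] = [3, 0]
r2 m[φ1→sun] = [2, 0]
r2 m[φ2→wet] = [2, 2]
r2 m[φ2→ice] = [2, 2]
r2 m[φ3→snow] = [8, 4]
r2 m[φ3→wet] = [5, 4]
r2 m[rain→φ0] = [0, 0]
r2 m[snow→φ3] = [0, 0]
r2 m[wet→φ0] = [10, 6]
r2 m[wet→φ1] = [13, 9]
r2 m[wet→φ2] = [14, 7]
r2 m[wet→φ3] = [11, 5]
r2 m[ice→φ2] = [0, 0]
r2 m[sun→φ1] = [0, 0]
r3 m[φ0→rain] = [9, 13]
r3 m[φ0→wet] = [6, 3]
r3 m[φ1→wet] = [3, 0]
r3 m[φ1→sun] = [11, 9]
r3 m[φ2→wet] = [2, 2]
r3 m[φ2→ice] = [12, 9]
r3 m[φ3→snow] = [14, 9]
r3 m[φ3→wet] = [5, 4]
r3 m[rain→φ0] = [0, 0]
r3 m[snow→φ3] = [0, 0]
r3 m[wet→φ0] = [10, 6]
r3 m[wet→φ1] = [13, 9]
r3 m[wet→φ2] = [14, 7]
r3 m[wet→φ3] = [11, 5]
r3 m[ice→φ2] = [0, 0]
r3 m[sun→φ1] = [0, 0]
r4 m[φ0→rain] = [9, 13]
r4 m[φ0→wet] = [6, 3]
r4 m[φ1→wet] = [3, 0]
r4 m[φ1→sun] = [11, 9]
r4 m[φ2→wet] = [2, 2]
r4 m[φ2→ice] = [12, 9]
r4 m[φ3→snow] = [14, 9]
r4 m[φ3→wet] = [5, 4]
r4 m[rain→φ0] = [0, 0]
r4 m[snow→φ3] = [0, 0]
r4 m[wet→φ0] = [10, 6]
r4 m[wet→φ1] = [13, 9]
r4 m[wet→φ2] = [14, 7]
r4 m[wet→φ3] = [11, 5]
r4 m[ice→φ2] = [0, 0]
r4 m[sun→φ1] = [0, 0]
fixed point reached at round 4
b[wet] = ⊗ incoming = [16, 9]

b[wet] = [16, 9]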